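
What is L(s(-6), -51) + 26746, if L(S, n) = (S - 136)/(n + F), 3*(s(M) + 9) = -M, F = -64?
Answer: 3075933/115 ≈ 26747.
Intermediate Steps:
s(M) = -9 - M/3 (s(M) = -9 + (-M)/3 = -9 - M/3)
L(S, n) = (-136 + S)/(-64 + n) (L(S, n) = (S - 136)/(n - 64) = (-136 + S)/(-64 + n))
L(s(-6), -51) + 26746 = (-136 + (-9 - 1/3*(-6)))/(-64 - 51) + 26746 = (-136 + (-9 + 2))/(-115) + 26746 = -(-136 - 7)/115 + 26746 = -1/115*(-143) + 26746 = 143/115 + 26746 = 3075933/115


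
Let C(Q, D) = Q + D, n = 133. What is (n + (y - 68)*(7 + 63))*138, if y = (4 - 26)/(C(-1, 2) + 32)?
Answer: -644966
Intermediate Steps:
C(Q, D) = D + Q
y = -2/3 (y = (4 - 26)/((2 - 1) + 32) = -22/(1 + 32) = -22/33 = -22*1/33 = -2/3 ≈ -0.66667)
(n + (y - 68)*(7 + 63))*138 = (133 + (-2/3 - 68)*(7 + 63))*138 = (133 - 206/3*70)*138 = (133 - 14420/3)*138 = -14021/3*138 = -644966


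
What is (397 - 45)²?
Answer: 123904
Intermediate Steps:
(397 - 45)² = 352² = 123904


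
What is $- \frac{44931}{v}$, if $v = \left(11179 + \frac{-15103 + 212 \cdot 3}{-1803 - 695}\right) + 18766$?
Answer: $- \frac{112237638}{74817077} \approx -1.5002$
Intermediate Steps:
$v = \frac{74817077}{2498}$ ($v = \left(11179 + \frac{-15103 + 636}{-2498}\right) + 18766 = \left(11179 - - \frac{14467}{2498}\right) + 18766 = \left(11179 + \frac{14467}{2498}\right) + 18766 = \frac{27939609}{2498} + 18766 = \frac{74817077}{2498} \approx 29951.0$)
$- \frac{44931}{v} = - \frac{44931}{\frac{74817077}{2498}} = \left(-44931\right) \frac{2498}{74817077} = - \frac{112237638}{74817077}$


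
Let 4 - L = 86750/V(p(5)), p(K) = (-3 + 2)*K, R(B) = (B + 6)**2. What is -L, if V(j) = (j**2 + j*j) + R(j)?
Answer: 86546/51 ≈ 1697.0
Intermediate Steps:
R(B) = (6 + B)**2
p(K) = -K
V(j) = (6 + j)**2 + 2*j**2 (V(j) = (j**2 + j*j) + (6 + j)**2 = (j**2 + j**2) + (6 + j)**2 = 2*j**2 + (6 + j)**2 = (6 + j)**2 + 2*j**2)
L = -86546/51 (L = 4 - 86750/((6 - 1*5)**2 + 2*(-1*5)**2) = 4 - 86750/((6 - 5)**2 + 2*(-5)**2) = 4 - 86750/(1**2 + 2*25) = 4 - 86750/(1 + 50) = 4 - 86750/51 = -86546/51 ≈ -1697.0)
-L = -1*(-86546/51) = 86546/51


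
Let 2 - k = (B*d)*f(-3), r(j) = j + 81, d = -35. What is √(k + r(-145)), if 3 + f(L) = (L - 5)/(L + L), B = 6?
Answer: 2*I*√103 ≈ 20.298*I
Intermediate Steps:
f(L) = -3 + (-5 + L)/(2*L) (f(L) = -3 + (L - 5)/(L + L) = -3 + (-5 + L)/((2*L)) = -3 + (-5 + L)*(1/(2*L)) = -3 + (-5 + L)/(2*L))
r(j) = 81 + j
k = -348 (k = 2 - 6*(-35)*(5/2)*(-1 - 1*(-3))/(-3) = 2 - (-210)*(5/2)*(-⅓)*(-1 + 3) = 2 - (-210)*(5/2)*(-⅓)*2 = 2 - (-210)*(-5)/3 = 2 - 1*350 = 2 - 350 = -348)
√(k + r(-145)) = √(-348 + (81 - 145)) = √(-348 - 64) = √(-412) = 2*I*√103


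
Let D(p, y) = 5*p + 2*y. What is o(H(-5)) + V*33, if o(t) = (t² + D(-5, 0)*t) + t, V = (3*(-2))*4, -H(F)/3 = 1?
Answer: -711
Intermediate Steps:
D(p, y) = 2*y + 5*p
H(F) = -3 (H(F) = -3*1 = -3)
V = -24 (V = -6*4 = -24)
o(t) = t² - 24*t (o(t) = (t² + (2*0 + 5*(-5))*t) + t = (t² + (0 - 25)*t) + t = (t² - 25*t) + t = t² - 24*t)
o(H(-5)) + V*33 = -3*(-24 - 3) - 24*33 = -3*(-27) - 792 = 81 - 792 = -711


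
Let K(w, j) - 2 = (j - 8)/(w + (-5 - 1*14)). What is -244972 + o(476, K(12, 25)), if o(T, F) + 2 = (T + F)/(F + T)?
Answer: -244973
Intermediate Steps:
K(w, j) = 2 + (-8 + j)/(-19 + w) (K(w, j) = 2 + (j - 8)/(w + (-5 - 1*14)) = 2 + (-8 + j)/(w + (-5 - 14)) = 2 + (-8 + j)/(w - 19) = 2 + (-8 + j)/(-19 + w))
o(T, F) = -1 (o(T, F) = -2 + (T + F)/(F + T) = -2 + (F + T)/(F + T) = -2 + 1 = -1)
-244972 + o(476, K(12, 25)) = -244972 - 1 = -244973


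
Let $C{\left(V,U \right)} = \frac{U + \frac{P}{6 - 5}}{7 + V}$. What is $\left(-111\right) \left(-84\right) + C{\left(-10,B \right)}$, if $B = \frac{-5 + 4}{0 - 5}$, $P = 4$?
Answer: $\frac{46613}{5} \approx 9322.6$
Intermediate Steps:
$B = \frac{1}{5}$ ($B = - \frac{1}{-5} = \left(-1\right) \left(- \frac{1}{5}\right) = \frac{1}{5} \approx 0.2$)
$C{\left(V,U \right)} = \frac{4 + U}{7 + V}$ ($C{\left(V,U \right)} = \frac{U + \frac{4}{6 - 5}}{7 + V} = \frac{U + \frac{4}{1}}{7 + V} = \frac{U + 4 \cdot 1}{7 + V} = \frac{U + 4}{7 + V} = \frac{4 + U}{7 + V}$)
$\left(-111\right) \left(-84\right) + C{\left(-10,B \right)} = \left(-111\right) \left(-84\right) + \frac{4 + \frac{1}{5}}{7 - 10} = 9324 + \frac{1}{-3} \cdot \frac{21}{5} = 9324 - \frac{7}{5} = \frac{46613}{5}$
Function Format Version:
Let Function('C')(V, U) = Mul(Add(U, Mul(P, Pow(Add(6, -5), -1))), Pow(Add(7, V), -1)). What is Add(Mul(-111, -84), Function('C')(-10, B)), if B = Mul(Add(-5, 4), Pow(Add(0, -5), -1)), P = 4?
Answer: Rational(46613, 5) ≈ 9322.6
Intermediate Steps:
B = Rational(1, 5) (B = Mul(-1, Pow(-5, -1)) = Mul(-1, Rational(-1, 5)) = Rational(1, 5) ≈ 0.20000)
Function('C')(V, U) = Mul(Pow(Add(7, V), -1), Add(4, U)) (Function('C')(V, U) = Mul(Add(U, Mul(4, Pow(Add(6, -5), -1))), Pow(Add(7, V), -1)) = Mul(Add(U, Mul(4, Pow(1, -1))), Pow(Add(7, V), -1)) = Mul(Add(U, Mul(4, 1)), Pow(Add(7, V), -1)) = Mul(Add(U, 4), Pow(Add(7, V), -1)) = Mul(Add(4, U), Pow(Add(7, V), -1)) = Mul(Pow(Add(7, V), -1), Add(4, U)))
Add(Mul(-111, -84), Function('C')(-10, B)) = Add(Mul(-111, -84), Mul(Pow(Add(7, -10), -1), Add(4, Rational(1, 5)))) = Add(9324, Mul(Pow(-3, -1), Rational(21, 5))) = Add(9324, Mul(Rational(-1, 3), Rational(21, 5))) = Add(9324, Rational(-7, 5)) = Rational(46613, 5)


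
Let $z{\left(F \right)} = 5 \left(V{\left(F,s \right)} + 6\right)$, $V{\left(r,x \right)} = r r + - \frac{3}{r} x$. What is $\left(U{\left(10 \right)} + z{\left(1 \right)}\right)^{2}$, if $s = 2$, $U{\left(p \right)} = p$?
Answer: $225$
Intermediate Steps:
$V{\left(r,x \right)} = r^{2} - \frac{3 x}{r}$
$z{\left(F \right)} = 30 + \frac{5 \left(-6 + F^{3}\right)}{F}$ ($z{\left(F \right)} = 5 \left(\frac{F^{3} - 6}{F} + 6\right) = 5 \left(\frac{-6 + F^{3}}{F} + 6\right) = 5 \left(6 + \frac{-6 + F^{3}}{F}\right) = 30 + \frac{5 \left(-6 + F^{3}\right)}{F}$)
$\left(U{\left(10 \right)} + z{\left(1 \right)}\right)^{2} = \left(10 + \left(30 - \frac{30}{1} + 5 \cdot 1^{2}\right)\right)^{2} = \left(10 + \left(30 - 30 + 5 \cdot 1\right)\right)^{2} = \left(10 + \left(30 - 30 + 5\right)\right)^{2} = \left(10 + 5\right)^{2} = 15^{2} = 225$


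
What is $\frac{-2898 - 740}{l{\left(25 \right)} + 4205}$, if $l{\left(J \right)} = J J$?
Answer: $- \frac{1819}{2415} \approx -0.75321$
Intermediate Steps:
$l{\left(J \right)} = J^{2}$
$\frac{-2898 - 740}{l{\left(25 \right)} + 4205} = \frac{-2898 - 740}{25^{2} + 4205} = - \frac{3638}{625 + 4205} = - \frac{3638}{4830} = \left(-3638\right) \frac{1}{4830} = - \frac{1819}{2415}$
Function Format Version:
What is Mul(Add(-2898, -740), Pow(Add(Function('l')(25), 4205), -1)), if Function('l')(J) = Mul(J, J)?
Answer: Rational(-1819, 2415) ≈ -0.75321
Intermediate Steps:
Function('l')(J) = Pow(J, 2)
Mul(Add(-2898, -740), Pow(Add(Function('l')(25), 4205), -1)) = Mul(Add(-2898, -740), Pow(Add(Pow(25, 2), 4205), -1)) = Mul(-3638, Pow(Add(625, 4205), -1)) = Mul(-3638, Pow(4830, -1)) = Mul(-3638, Rational(1, 4830)) = Rational(-1819, 2415)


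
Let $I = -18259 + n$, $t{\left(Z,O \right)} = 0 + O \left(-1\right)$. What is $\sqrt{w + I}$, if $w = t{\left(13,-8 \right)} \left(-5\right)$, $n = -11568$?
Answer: $i \sqrt{29867} \approx 172.82 i$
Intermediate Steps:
$t{\left(Z,O \right)} = - O$ ($t{\left(Z,O \right)} = 0 - O = - O$)
$w = -40$ ($w = \left(-1\right) \left(-8\right) \left(-5\right) = 8 \left(-5\right) = -40$)
$I = -29827$ ($I = -18259 - 11568 = -29827$)
$\sqrt{w + I} = \sqrt{-40 - 29827} = \sqrt{-29867} = i \sqrt{29867}$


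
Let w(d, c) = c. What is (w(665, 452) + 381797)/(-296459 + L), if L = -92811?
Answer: -54607/55610 ≈ -0.98196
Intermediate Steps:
(w(665, 452) + 381797)/(-296459 + L) = (452 + 381797)/(-296459 - 92811) = 382249/(-389270) = 382249*(-1/389270) = -54607/55610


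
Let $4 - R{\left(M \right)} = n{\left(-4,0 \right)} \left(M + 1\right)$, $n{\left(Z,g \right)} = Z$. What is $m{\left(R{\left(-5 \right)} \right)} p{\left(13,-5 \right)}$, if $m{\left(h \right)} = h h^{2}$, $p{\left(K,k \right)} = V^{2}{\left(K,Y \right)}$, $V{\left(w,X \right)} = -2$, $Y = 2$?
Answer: $-6912$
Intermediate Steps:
$p{\left(K,k \right)} = 4$ ($p{\left(K,k \right)} = \left(-2\right)^{2} = 4$)
$R{\left(M \right)} = 8 + 4 M$ ($R{\left(M \right)} = 4 - - 4 \left(M + 1\right) = 4 - - 4 \left(1 + M\right) = 4 - \left(-4 - 4 M\right) = 4 + \left(4 + 4 M\right) = 8 + 4 M$)
$m{\left(h \right)} = h^{3}$
$m{\left(R{\left(-5 \right)} \right)} p{\left(13,-5 \right)} = \left(8 + 4 \left(-5\right)\right)^{3} \cdot 4 = \left(8 - 20\right)^{3} \cdot 4 = \left(-12\right)^{3} \cdot 4 = \left(-1728\right) 4 = -6912$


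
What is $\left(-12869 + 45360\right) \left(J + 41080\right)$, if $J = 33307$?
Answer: $2416908017$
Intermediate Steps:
$\left(-12869 + 45360\right) \left(J + 41080\right) = \left(-12869 + 45360\right) \left(33307 + 41080\right) = 32491 \cdot 74387 = 2416908017$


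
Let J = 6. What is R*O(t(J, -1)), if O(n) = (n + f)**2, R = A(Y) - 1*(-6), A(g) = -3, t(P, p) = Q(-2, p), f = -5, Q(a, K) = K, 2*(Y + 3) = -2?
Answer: 108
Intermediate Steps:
Y = -4 (Y = -3 + (1/2)*(-2) = -3 - 1 = -4)
t(P, p) = p
R = 3 (R = -3 - 1*(-6) = -3 + 6 = 3)
O(n) = (-5 + n)**2 (O(n) = (n - 5)**2 = (-5 + n)**2)
R*O(t(J, -1)) = 3*(-5 - 1)**2 = 3*(-6)**2 = 3*36 = 108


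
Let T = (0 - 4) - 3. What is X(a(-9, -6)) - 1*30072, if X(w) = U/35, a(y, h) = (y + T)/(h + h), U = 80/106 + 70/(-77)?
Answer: -122723850/4081 ≈ -30072.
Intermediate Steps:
T = -7 (T = -4 - 3 = -7)
U = -90/583 (U = 80*(1/106) + 70*(-1/77) = 40/53 - 10/11 = -90/583 ≈ -0.15437)
a(y, h) = (-7 + y)/(2*h) (a(y, h) = (y - 7)/(h + h) = (-7 + y)/((2*h)) = (-7 + y)*(1/(2*h)) = (-7 + y)/(2*h))
X(w) = -18/4081 (X(w) = -90/583/35 = -90/583*1/35 = -18/4081)
X(a(-9, -6)) - 1*30072 = -18/4081 - 1*30072 = -18/4081 - 30072 = -122723850/4081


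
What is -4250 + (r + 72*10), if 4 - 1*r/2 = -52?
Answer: -3418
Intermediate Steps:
r = 112 (r = 8 - 2*(-52) = 8 + 104 = 112)
-4250 + (r + 72*10) = -4250 + (112 + 72*10) = -4250 + (112 + 720) = -4250 + 832 = -3418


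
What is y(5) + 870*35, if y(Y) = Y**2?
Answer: 30475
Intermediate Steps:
y(5) + 870*35 = 5**2 + 870*35 = 25 + 30450 = 30475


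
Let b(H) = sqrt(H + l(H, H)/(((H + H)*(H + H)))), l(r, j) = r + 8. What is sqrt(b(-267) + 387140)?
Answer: sqrt(110395293840 + 534*I*sqrt(76136911))/534 ≈ 622.21 + 0.013131*I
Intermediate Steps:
l(r, j) = 8 + r
b(H) = sqrt(H + (8 + H)/(4*H**2)) (b(H) = sqrt(H + (8 + H)/(((H + H)*(H + H)))) = sqrt(H + (8 + H)/(((2*H)*(2*H)))) = sqrt(H + (8 + H)/((4*H**2))) = sqrt(H + (8 + H)*(1/(4*H**2))) = sqrt(H + (8 + H)/(4*H**2)))
sqrt(b(-267) + 387140) = sqrt(sqrt((8 - 267 + 4*(-267)**3)/(-267)**2)/2 + 387140) = sqrt(sqrt((8 - 267 + 4*(-19034163))/71289)/2 + 387140) = sqrt(sqrt((8 - 267 - 76136652)/71289)/2 + 387140) = sqrt(sqrt((1/71289)*(-76136911))/2 + 387140) = sqrt(sqrt(-76136911/71289)/2 + 387140) = sqrt((I*sqrt(76136911)/267)/2 + 387140) = sqrt(I*sqrt(76136911)/534 + 387140) = sqrt(387140 + I*sqrt(76136911)/534)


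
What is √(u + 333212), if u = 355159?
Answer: √688371 ≈ 829.68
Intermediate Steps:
√(u + 333212) = √(355159 + 333212) = √688371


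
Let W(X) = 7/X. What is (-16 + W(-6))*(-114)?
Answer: 1957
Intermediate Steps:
(-16 + W(-6))*(-114) = (-16 + 7/(-6))*(-114) = (-16 + 7*(-⅙))*(-114) = (-16 - 7/6)*(-114) = -103/6*(-114) = 1957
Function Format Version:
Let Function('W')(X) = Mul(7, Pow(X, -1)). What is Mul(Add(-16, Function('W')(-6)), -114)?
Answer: 1957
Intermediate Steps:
Mul(Add(-16, Function('W')(-6)), -114) = Mul(Add(-16, Mul(7, Pow(-6, -1))), -114) = Mul(Add(-16, Mul(7, Rational(-1, 6))), -114) = Mul(Add(-16, Rational(-7, 6)), -114) = Mul(Rational(-103, 6), -114) = 1957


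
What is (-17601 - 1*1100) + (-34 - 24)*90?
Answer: -23921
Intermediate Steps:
(-17601 - 1*1100) + (-34 - 24)*90 = (-17601 - 1100) - 58*90 = -18701 - 5220 = -23921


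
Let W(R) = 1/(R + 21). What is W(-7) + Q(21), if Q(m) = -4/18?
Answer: -19/126 ≈ -0.15079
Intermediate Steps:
Q(m) = -2/9 (Q(m) = -4*1/18 = -2/9)
W(R) = 1/(21 + R)
W(-7) + Q(21) = 1/(21 - 7) - 2/9 = 1/14 - 2/9 = -19/126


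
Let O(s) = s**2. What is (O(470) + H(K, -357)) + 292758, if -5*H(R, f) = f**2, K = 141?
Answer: 2440841/5 ≈ 4.8817e+5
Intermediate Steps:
H(R, f) = -f**2/5
(O(470) + H(K, -357)) + 292758 = (470**2 - 1/5*(-357)**2) + 292758 = (220900 - 1/5*127449) + 292758 = (220900 - 127449/5) + 292758 = 977051/5 + 292758 = 2440841/5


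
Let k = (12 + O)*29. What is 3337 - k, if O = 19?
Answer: 2438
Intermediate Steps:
k = 899 (k = (12 + 19)*29 = 31*29 = 899)
3337 - k = 3337 - 1*899 = 3337 - 899 = 2438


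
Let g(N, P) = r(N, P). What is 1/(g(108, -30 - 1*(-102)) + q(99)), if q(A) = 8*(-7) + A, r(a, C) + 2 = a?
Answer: 1/149 ≈ 0.0067114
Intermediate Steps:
r(a, C) = -2 + a
g(N, P) = -2 + N
q(A) = -56 + A
1/(g(108, -30 - 1*(-102)) + q(99)) = 1/((-2 + 108) + (-56 + 99)) = 1/(106 + 43) = 1/149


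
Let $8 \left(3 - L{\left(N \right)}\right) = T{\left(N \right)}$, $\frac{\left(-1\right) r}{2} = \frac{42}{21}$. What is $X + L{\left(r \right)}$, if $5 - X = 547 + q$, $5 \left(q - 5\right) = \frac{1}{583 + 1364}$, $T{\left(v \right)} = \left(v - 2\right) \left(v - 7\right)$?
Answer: $- \frac{21504619}{38940} \approx -552.25$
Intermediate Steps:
$r = -4$ ($r = - 2 \cdot \frac{42}{21} = - 2 \cdot 42 \cdot \frac{1}{21} = \left(-2\right) 2 = -4$)
$T{\left(v \right)} = \left(-7 + v\right) \left(-2 + v\right)$ ($T{\left(v \right)} = \left(-2 + v\right) \left(-7 + v\right) = \left(-7 + v\right) \left(-2 + v\right)$)
$L{\left(N \right)} = \frac{5}{4} - \frac{N^{2}}{8} + \frac{9 N}{8}$ ($L{\left(N \right)} = 3 - \frac{14 + N^{2} - 9 N}{8} = 3 - \left(\frac{7}{4} - \frac{9 N}{8} + \frac{N^{2}}{8}\right) = \frac{5}{4} - \frac{N^{2}}{8} + \frac{9 N}{8}$)
$q = \frac{48676}{9735}$ ($q = 5 + \frac{1}{5 \left(583 + 1364\right)} = 5 + \frac{1}{5 \cdot 1947} = 5 + \frac{1}{5} \cdot \frac{1}{1947} = 5 + \frac{1}{9735} = \frac{48676}{9735} \approx 5.0001$)
$X = - \frac{5325046}{9735}$ ($X = 5 - \left(547 + \frac{48676}{9735}\right) = 5 - \frac{5373721}{9735} = - \frac{5325046}{9735} \approx -547.0$)
$X + L{\left(r \right)} = - \frac{5325046}{9735} + \left(\frac{5}{4} - \frac{\left(-4\right)^{2}}{8} + \frac{9}{8} \left(-4\right)\right) = - \frac{5325046}{9735} - \frac{21}{4} = - \frac{21504619}{38940}$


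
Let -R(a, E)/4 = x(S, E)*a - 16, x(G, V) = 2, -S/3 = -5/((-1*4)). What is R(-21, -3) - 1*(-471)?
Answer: 703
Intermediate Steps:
S = -15/4 (S = -(-15)/((-1*4)) = -(-15)/(-4) = -(-15)*(-1)/4 = -3*5/4 = -15/4 ≈ -3.7500)
R(a, E) = 64 - 8*a (R(a, E) = -4*(2*a - 16) = -4*(-16 + 2*a) = 64 - 8*a)
R(-21, -3) - 1*(-471) = (64 - 8*(-21)) - 1*(-471) = (64 + 168) + 471 = 232 + 471 = 703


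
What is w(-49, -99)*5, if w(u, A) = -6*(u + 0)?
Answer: 1470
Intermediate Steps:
w(u, A) = -6*u
w(-49, -99)*5 = -6*(-49)*5 = 294*5 = 1470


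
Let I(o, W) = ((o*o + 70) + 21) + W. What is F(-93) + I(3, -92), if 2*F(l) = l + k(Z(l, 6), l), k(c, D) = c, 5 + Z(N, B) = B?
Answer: -38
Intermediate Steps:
Z(N, B) = -5 + B
I(o, W) = 91 + W + o² (I(o, W) = ((o² + 70) + 21) + W = ((70 + o²) + 21) + W = (91 + o²) + W = 91 + W + o²)
F(l) = ½ + l/2 (F(l) = (l + (-5 + 6))/2 = (l + 1)/2 = (1 + l)/2 = ½ + l/2)
F(-93) + I(3, -92) = (½ + (½)*(-93)) + (91 - 92 + 3²) = (½ - 93/2) + (91 - 92 + 9) = -46 + 8 = -38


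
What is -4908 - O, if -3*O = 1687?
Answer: -13037/3 ≈ -4345.7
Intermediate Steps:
O = -1687/3 (O = -1/3*1687 = -1687/3 ≈ -562.33)
-4908 - O = -4908 - 1*(-1687/3) = -4908 + 1687/3 = -13037/3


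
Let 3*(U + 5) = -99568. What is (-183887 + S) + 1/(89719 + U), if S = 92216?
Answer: -15545018151/169574 ≈ -91671.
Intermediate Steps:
U = -99583/3 (U = -5 + (⅓)*(-99568) = -5 - 99568/3 = -99583/3 ≈ -33194.)
(-183887 + S) + 1/(89719 + U) = (-183887 + 92216) + 1/(89719 - 99583/3) = -91671 + 1/(169574/3) = -91671 + 3/169574 = -15545018151/169574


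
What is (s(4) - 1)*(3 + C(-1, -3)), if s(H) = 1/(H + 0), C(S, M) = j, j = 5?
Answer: -6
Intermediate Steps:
C(S, M) = 5
s(H) = 1/H
(s(4) - 1)*(3 + C(-1, -3)) = (1/4 - 1)*(3 + 5) = (¼ - 1)*8 = -¾*8 = -6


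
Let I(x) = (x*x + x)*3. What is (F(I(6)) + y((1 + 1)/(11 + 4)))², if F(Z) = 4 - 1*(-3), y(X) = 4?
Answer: 121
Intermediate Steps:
I(x) = 3*x + 3*x² (I(x) = (x² + x)*3 = (x + x²)*3 = 3*x + 3*x²)
F(Z) = 7 (F(Z) = 4 + 3 = 7)
(F(I(6)) + y((1 + 1)/(11 + 4)))² = (7 + 4)² = 11² = 121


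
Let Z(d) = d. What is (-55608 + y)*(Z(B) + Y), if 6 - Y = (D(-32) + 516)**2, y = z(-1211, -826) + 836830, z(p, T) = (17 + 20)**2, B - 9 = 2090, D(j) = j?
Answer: -181679283241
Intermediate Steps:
B = 2099 (B = 9 + 2090 = 2099)
z(p, T) = 1369 (z(p, T) = 37**2 = 1369)
y = 838199 (y = 1369 + 836830 = 838199)
Y = -234250 (Y = 6 - (-32 + 516)**2 = 6 - 1*484**2 = 6 - 1*234256 = 6 - 234256 = -234250)
(-55608 + y)*(Z(B) + Y) = (-55608 + 838199)*(2099 - 234250) = 782591*(-232151) = -181679283241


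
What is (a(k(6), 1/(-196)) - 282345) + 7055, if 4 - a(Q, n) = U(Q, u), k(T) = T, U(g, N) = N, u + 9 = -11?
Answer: -275266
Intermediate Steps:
u = -20 (u = -9 - 11 = -20)
a(Q, n) = 24 (a(Q, n) = 4 - 1*(-20) = 4 + 20 = 24)
(a(k(6), 1/(-196)) - 282345) + 7055 = (24 - 282345) + 7055 = -282321 + 7055 = -275266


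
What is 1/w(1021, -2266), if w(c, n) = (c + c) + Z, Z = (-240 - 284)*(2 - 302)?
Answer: 1/159242 ≈ 6.2797e-6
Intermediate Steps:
Z = 157200 (Z = -524*(-300) = 157200)
w(c, n) = 157200 + 2*c (w(c, n) = (c + c) + 157200 = 2*c + 157200 = 157200 + 2*c)
1/w(1021, -2266) = 1/(157200 + 2*1021) = 1/(157200 + 2042) = 1/159242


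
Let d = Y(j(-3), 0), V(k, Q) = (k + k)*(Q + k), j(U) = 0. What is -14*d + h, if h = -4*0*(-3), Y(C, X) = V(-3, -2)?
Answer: -420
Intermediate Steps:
V(k, Q) = 2*k*(Q + k) (V(k, Q) = (2*k)*(Q + k) = 2*k*(Q + k))
Y(C, X) = 30 (Y(C, X) = 2*(-3)*(-2 - 3) = 2*(-3)*(-5) = 30)
h = 0 (h = 0*(-3) = 0)
d = 30
-14*d + h = -14*30 + 0 = -420 + 0 = -420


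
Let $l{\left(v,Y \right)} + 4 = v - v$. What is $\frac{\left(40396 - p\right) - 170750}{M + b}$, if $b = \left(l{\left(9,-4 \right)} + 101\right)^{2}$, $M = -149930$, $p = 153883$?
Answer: $\frac{284237}{140521} \approx 2.0227$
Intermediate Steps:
$l{\left(v,Y \right)} = -4$ ($l{\left(v,Y \right)} = -4 + \left(v - v\right) = -4 + 0 = -4$)
$b = 9409$ ($b = \left(-4 + 101\right)^{2} = 97^{2} = 9409$)
$\frac{\left(40396 - p\right) - 170750}{M + b} = \frac{\left(40396 - 153883\right) - 170750}{-149930 + 9409} = \frac{\left(40396 - 153883\right) - 170750}{-140521} = \left(-113487 - 170750\right) \left(- \frac{1}{140521}\right) = \left(-284237\right) \left(- \frac{1}{140521}\right) = \frac{284237}{140521}$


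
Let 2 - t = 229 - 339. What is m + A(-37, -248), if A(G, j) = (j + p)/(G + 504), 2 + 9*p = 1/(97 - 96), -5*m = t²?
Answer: -52733597/21015 ≈ -2509.3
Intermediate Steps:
t = 112 (t = 2 - (229 - 339) = 2 - 1*(-110) = 2 + 110 = 112)
m = -12544/5 (m = -⅕*112² = -⅕*12544 = -12544/5 ≈ -2508.8)
p = -⅑ (p = -2/9 + 1/(9*(97 - 96)) = -2/9 + (⅑)/1 = -2/9 + (⅑)*1 = -2/9 + ⅑ = -⅑ ≈ -0.11111)
A(G, j) = (-⅑ + j)/(504 + G) (A(G, j) = (j - ⅑)/(G + 504) = (-⅑ + j)/(504 + G))
m + A(-37, -248) = -12544/5 + (-⅑ - 248)/(504 - 37) = -12544/5 - 2233/9/467 = -12544/5 + (1/467)*(-2233/9) = -12544/5 - 2233/4203 = -52733597/21015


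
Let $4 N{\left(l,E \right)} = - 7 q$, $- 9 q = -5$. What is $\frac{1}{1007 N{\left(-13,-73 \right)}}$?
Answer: $- \frac{36}{35245} \approx -0.0010214$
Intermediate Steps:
$q = \frac{5}{9}$ ($q = \left(- \frac{1}{9}\right) \left(-5\right) = \frac{5}{9} \approx 0.55556$)
$N{\left(l,E \right)} = - \frac{35}{36}$ ($N{\left(l,E \right)} = \frac{\left(-7\right) \frac{5}{9}}{4} = \frac{1}{4} \left(- \frac{35}{9}\right) = - \frac{35}{36}$)
$\frac{1}{1007 N{\left(-13,-73 \right)}} = \frac{1}{1007 \left(- \frac{35}{36}\right)} = \frac{1}{- \frac{35245}{36}} = - \frac{36}{35245}$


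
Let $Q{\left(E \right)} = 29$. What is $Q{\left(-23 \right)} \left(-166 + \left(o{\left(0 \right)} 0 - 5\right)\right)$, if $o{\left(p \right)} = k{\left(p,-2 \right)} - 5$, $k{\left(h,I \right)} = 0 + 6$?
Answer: $-4959$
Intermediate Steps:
$k{\left(h,I \right)} = 6$
$o{\left(p \right)} = 1$ ($o{\left(p \right)} = 6 - 5 = 1$)
$Q{\left(-23 \right)} \left(-166 + \left(o{\left(0 \right)} 0 - 5\right)\right) = 29 \left(-166 + \left(1 \cdot 0 - 5\right)\right) = 29 \left(-166 + \left(0 - 5\right)\right) = 29 \left(-166 - 5\right) = 29 \left(-171\right) = -4959$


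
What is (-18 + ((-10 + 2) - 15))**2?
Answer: 1681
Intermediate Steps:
(-18 + ((-10 + 2) - 15))**2 = (-18 + (-8 - 15))**2 = (-18 - 23)**2 = (-41)**2 = 1681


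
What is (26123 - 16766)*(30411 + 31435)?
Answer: 578693022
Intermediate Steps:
(26123 - 16766)*(30411 + 31435) = 9357*61846 = 578693022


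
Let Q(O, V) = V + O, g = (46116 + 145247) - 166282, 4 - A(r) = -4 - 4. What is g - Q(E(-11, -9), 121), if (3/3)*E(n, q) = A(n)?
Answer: 24948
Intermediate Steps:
A(r) = 12 (A(r) = 4 - (-4 - 4) = 4 - 1*(-8) = 4 + 8 = 12)
g = 25081 (g = 191363 - 166282 = 25081)
E(n, q) = 12
Q(O, V) = O + V
g - Q(E(-11, -9), 121) = 25081 - (12 + 121) = 25081 - 1*133 = 25081 - 133 = 24948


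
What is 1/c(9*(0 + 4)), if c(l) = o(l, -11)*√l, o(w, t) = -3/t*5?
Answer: 11/90 ≈ 0.12222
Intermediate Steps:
o(w, t) = -15/t
c(l) = 15*√l/11 (c(l) = (-15/(-11))*√l = (-15*(-1/11))*√l = 15*√l/11)
1/c(9*(0 + 4)) = 1/(15*√(9*(0 + 4))/11) = 1/(15*√(9*4)/11) = 1/(15*√36/11) = 1/((15/11)*6) = 1/(90/11) = 11/90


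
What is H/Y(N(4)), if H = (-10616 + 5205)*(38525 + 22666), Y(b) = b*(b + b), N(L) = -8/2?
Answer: -331104501/32 ≈ -1.0347e+7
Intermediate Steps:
N(L) = -4 (N(L) = -8*½ = -4)
Y(b) = 2*b² (Y(b) = b*(2*b) = 2*b²)
H = -331104501 (H = -5411*61191 = -331104501)
H/Y(N(4)) = -331104501/(2*(-4)²) = -331104501/(2*16) = -331104501/32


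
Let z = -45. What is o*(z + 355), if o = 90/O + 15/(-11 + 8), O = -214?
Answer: -179800/107 ≈ -1680.4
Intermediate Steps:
o = -580/107 (o = 90/(-214) + 15/(-11 + 8) = 90*(-1/214) + 15/(-3) = -45/107 + 15*(-1/3) = -45/107 - 5 = -580/107 ≈ -5.4206)
o*(z + 355) = -580*(-45 + 355)/107 = -580/107*310 = -179800/107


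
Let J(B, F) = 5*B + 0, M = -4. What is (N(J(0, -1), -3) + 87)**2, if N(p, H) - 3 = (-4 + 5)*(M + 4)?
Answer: 8100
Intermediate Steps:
J(B, F) = 5*B
N(p, H) = 3 (N(p, H) = 3 + (-4 + 5)*(-4 + 4) = 3 + 1*0 = 3 + 0 = 3)
(N(J(0, -1), -3) + 87)**2 = (3 + 87)**2 = 90**2 = 8100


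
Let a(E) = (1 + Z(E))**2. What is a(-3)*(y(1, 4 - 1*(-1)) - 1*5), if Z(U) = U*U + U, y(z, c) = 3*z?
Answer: -98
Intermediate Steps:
Z(U) = U + U**2 (Z(U) = U**2 + U = U + U**2)
a(E) = (1 + E*(1 + E))**2
a(-3)*(y(1, 4 - 1*(-1)) - 1*5) = (1 - 3*(1 - 3))**2*(3*1 - 1*5) = (1 - 3*(-2))**2*(3 - 5) = (1 + 6)**2*(-2) = 7**2*(-2) = 49*(-2) = -98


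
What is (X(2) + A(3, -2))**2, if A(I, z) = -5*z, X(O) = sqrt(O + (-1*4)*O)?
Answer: (10 + I*sqrt(6))**2 ≈ 94.0 + 48.99*I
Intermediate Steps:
X(O) = sqrt(3)*sqrt(-O) (X(O) = sqrt(O - 4*O) = sqrt(-3*O) = sqrt(3)*sqrt(-O))
(X(2) + A(3, -2))**2 = (sqrt(3)*sqrt(-1*2) - 5*(-2))**2 = (sqrt(3)*sqrt(-2) + 10)**2 = (sqrt(3)*(I*sqrt(2)) + 10)**2 = (I*sqrt(6) + 10)**2 = (10 + I*sqrt(6))**2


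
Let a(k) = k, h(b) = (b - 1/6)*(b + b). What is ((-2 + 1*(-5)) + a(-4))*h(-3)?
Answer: -209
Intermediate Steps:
h(b) = 2*b*(-1/6 + b) (h(b) = (b - 1*1/6)*(2*b) = (b - 1/6)*(2*b) = (-1/6 + b)*(2*b) = 2*b*(-1/6 + b))
((-2 + 1*(-5)) + a(-4))*h(-3) = ((-2 + 1*(-5)) - 4)*((1/3)*(-3)*(-1 + 6*(-3))) = ((-2 - 5) - 4)*((1/3)*(-3)*(-1 - 18)) = (-7 - 4)*((1/3)*(-3)*(-19)) = -11*19 = -209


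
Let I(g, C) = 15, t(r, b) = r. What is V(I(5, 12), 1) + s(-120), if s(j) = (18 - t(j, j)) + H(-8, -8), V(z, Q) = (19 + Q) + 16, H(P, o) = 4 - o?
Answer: 186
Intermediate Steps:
V(z, Q) = 35 + Q
s(j) = 30 - j (s(j) = (18 - j) + (4 - 1*(-8)) = (18 - j) + (4 + 8) = (18 - j) + 12 = 30 - j)
V(I(5, 12), 1) + s(-120) = (35 + 1) + (30 - 1*(-120)) = 36 + (30 + 120) = 36 + 150 = 186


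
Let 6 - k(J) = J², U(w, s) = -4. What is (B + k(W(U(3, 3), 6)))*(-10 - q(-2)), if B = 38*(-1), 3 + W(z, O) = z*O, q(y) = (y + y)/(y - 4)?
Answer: 24352/3 ≈ 8117.3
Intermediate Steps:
q(y) = 2*y/(-4 + y) (q(y) = (2*y)/(-4 + y) = 2*y/(-4 + y))
W(z, O) = -3 + O*z (W(z, O) = -3 + z*O = -3 + O*z)
k(J) = 6 - J²
B = -38
(B + k(W(U(3, 3), 6)))*(-10 - q(-2)) = (-38 + (6 - (-3 + 6*(-4))²))*(-10 - 2*(-2)/(-4 - 2)) = (-38 + (6 - (-3 - 24)²))*(-10 - 2*(-2)/(-6)) = (-38 + (6 - 1*(-27)²))*(-10 - 2*(-2)*(-1)/6) = (-38 + (6 - 1*729))*(-10 - 1*⅔) = (-38 + (6 - 729))*(-10 - ⅔) = (-38 - 723)*(-32/3) = -761*(-32/3) = 24352/3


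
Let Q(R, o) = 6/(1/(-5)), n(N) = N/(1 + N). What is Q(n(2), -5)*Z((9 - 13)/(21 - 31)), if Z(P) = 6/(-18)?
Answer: 10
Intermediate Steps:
Z(P) = -⅓ (Z(P) = 6*(-1/18) = -⅓)
Q(R, o) = -30 (Q(R, o) = 6/(-⅕) = 6*(-5) = -30)
Q(n(2), -5)*Z((9 - 13)/(21 - 31)) = -30*(-⅓) = 10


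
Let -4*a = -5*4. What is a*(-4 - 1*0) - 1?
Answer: -21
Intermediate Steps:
a = 5 (a = -(-5)*4/4 = -¼*(-20) = 5)
a*(-4 - 1*0) - 1 = 5*(-4 - 1*0) - 1 = 5*(-4 + 0) - 1 = 5*(-4) - 1 = -20 - 1 = -21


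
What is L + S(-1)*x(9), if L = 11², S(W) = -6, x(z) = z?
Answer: 67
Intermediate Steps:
L = 121
L + S(-1)*x(9) = 121 - 6*9 = 121 - 54 = 67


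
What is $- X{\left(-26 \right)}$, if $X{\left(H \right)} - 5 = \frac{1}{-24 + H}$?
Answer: $- \frac{249}{50} \approx -4.98$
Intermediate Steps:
$X{\left(H \right)} = 5 + \frac{1}{-24 + H}$
$- X{\left(-26 \right)} = - \frac{-119 + 5 \left(-26\right)}{-24 - 26} = - \frac{-119 - 130}{-50} = - \frac{\left(-1\right) \left(-249\right)}{50} = \left(-1\right) \frac{249}{50} = - \frac{249}{50}$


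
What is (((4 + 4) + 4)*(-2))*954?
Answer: -22896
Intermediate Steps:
(((4 + 4) + 4)*(-2))*954 = ((8 + 4)*(-2))*954 = (12*(-2))*954 = -24*954 = -22896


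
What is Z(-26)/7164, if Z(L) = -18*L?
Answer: 13/199 ≈ 0.065327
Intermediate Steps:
Z(-26)/7164 = -18*(-26)/7164 = 468*(1/7164) = 13/199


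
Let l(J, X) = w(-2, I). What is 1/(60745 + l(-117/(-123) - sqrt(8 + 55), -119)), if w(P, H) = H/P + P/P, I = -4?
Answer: 1/60748 ≈ 1.6461e-5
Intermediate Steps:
w(P, H) = 1 + H/P (w(P, H) = H/P + 1 = 1 + H/P)
l(J, X) = 3 (l(J, X) = (-4 - 2)/(-2) = -1/2*(-6) = 3)
1/(60745 + l(-117/(-123) - sqrt(8 + 55), -119)) = 1/(60745 + 3) = 1/60748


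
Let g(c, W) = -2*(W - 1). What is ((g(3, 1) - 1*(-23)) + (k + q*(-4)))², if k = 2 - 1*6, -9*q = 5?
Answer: 36481/81 ≈ 450.38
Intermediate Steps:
q = -5/9 (q = -⅑*5 = -5/9 ≈ -0.55556)
g(c, W) = 2 - 2*W (g(c, W) = -2*(-1 + W) = 2 - 2*W)
k = -4 (k = 2 - 6 = -4)
((g(3, 1) - 1*(-23)) + (k + q*(-4)))² = (((2 - 2*1) - 1*(-23)) + (-4 - 5/9*(-4)))² = (((2 - 2) + 23) + (-4 + 20/9))² = ((0 + 23) - 16/9)² = (23 - 16/9)² = (191/9)² = 36481/81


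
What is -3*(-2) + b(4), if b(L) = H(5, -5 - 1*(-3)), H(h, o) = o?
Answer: 4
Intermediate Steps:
b(L) = -2 (b(L) = -5 - 1*(-3) = -5 + 3 = -2)
-3*(-2) + b(4) = -3*(-2) - 2 = 6 - 2 = 4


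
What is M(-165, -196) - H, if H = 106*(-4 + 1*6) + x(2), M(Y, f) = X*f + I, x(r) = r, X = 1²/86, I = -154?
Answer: -15922/43 ≈ -370.28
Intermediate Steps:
X = 1/86 (X = 1*(1/86) = 1/86 ≈ 0.011628)
M(Y, f) = -154 + f/86 (M(Y, f) = f/86 - 154 = -154 + f/86)
H = 214 (H = 106*(-4 + 1*6) + 2 = 106*(-4 + 6) + 2 = 106*2 + 2 = 212 + 2 = 214)
M(-165, -196) - H = (-154 + (1/86)*(-196)) - 1*214 = (-154 - 98/43) - 214 = -6720/43 - 214 = -15922/43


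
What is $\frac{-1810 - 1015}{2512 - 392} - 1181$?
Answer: $- \frac{501309}{424} \approx -1182.3$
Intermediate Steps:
$\frac{-1810 - 1015}{2512 - 392} - 1181 = - \frac{2825}{2120} - 1181 = \left(-2825\right) \frac{1}{2120} - 1181 = - \frac{565}{424} - 1181 = - \frac{501309}{424}$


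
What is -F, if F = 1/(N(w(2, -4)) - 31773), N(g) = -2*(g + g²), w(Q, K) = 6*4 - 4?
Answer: 1/32613 ≈ 3.0663e-5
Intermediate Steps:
w(Q, K) = 20 (w(Q, K) = 24 - 4 = 20)
N(g) = -2*g - 2*g²
F = -1/32613 (F = 1/(-2*20*(1 + 20) - 31773) = 1/(-2*20*21 - 31773) = 1/(-840 - 31773) = 1/(-32613) = -1/32613 ≈ -3.0663e-5)
-F = -1*(-1/32613) = 1/32613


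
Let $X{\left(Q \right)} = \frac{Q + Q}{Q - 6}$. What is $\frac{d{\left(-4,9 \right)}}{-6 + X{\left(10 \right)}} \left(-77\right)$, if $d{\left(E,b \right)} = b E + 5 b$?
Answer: $693$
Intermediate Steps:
$X{\left(Q \right)} = \frac{2 Q}{-6 + Q}$
$d{\left(E,b \right)} = 5 b + E b$ ($d{\left(E,b \right)} = E b + 5 b = 5 b + E b$)
$\frac{d{\left(-4,9 \right)}}{-6 + X{\left(10 \right)}} \left(-77\right) = \frac{9 \left(5 - 4\right)}{-6 + 2 \cdot 10 \frac{1}{-6 + 10}} \left(-77\right) = \frac{9 \cdot 1}{-6 + 2 \cdot 10 \cdot \frac{1}{4}} \left(-77\right) = \frac{1}{-6 + 2 \cdot 10 \cdot \frac{1}{4}} \cdot 9 \left(-77\right) = \frac{1}{-6 + 5} \cdot 9 \left(-77\right) = \frac{1}{-1} \cdot 9 \left(-77\right) = \left(-1\right) 9 \left(-77\right) = \left(-9\right) \left(-77\right) = 693$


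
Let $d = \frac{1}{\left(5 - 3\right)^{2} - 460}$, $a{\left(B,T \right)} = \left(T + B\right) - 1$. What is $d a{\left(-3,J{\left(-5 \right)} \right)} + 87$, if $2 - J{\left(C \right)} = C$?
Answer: $\frac{13223}{152} \approx 86.993$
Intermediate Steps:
$J{\left(C \right)} = 2 - C$
$a{\left(B,T \right)} = -1 + B + T$ ($a{\left(B,T \right)} = \left(B + T\right) - 1 = -1 + B + T$)
$d = - \frac{1}{456}$ ($d = \frac{1}{2^{2} - 460} = \frac{1}{4 - 460} = \frac{1}{-456} = - \frac{1}{456} \approx -0.002193$)
$d a{\left(-3,J{\left(-5 \right)} \right)} + 87 = - \frac{-1 - 3 + \left(2 - -5\right)}{456} + 87 = - \frac{-1 - 3 + \left(2 + 5\right)}{456} + 87 = - \frac{-1 - 3 + 7}{456} + 87 = \left(- \frac{1}{456}\right) 3 + 87 = - \frac{1}{152} + 87 = \frac{13223}{152}$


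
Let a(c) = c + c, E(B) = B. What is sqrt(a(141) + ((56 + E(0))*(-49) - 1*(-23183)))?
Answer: sqrt(20721) ≈ 143.95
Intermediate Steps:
a(c) = 2*c
sqrt(a(141) + ((56 + E(0))*(-49) - 1*(-23183))) = sqrt(2*141 + ((56 + 0)*(-49) - 1*(-23183))) = sqrt(282 + (56*(-49) + 23183)) = sqrt(282 + (-2744 + 23183)) = sqrt(282 + 20439) = sqrt(20721)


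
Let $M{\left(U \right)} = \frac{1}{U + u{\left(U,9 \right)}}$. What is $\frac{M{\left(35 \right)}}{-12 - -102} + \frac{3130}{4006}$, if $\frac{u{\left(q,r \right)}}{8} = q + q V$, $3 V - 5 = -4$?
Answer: $\frac{57515753}{73610250} \approx 0.78135$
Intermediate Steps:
$V = \frac{1}{3}$ ($V = \frac{5}{3} + \frac{1}{3} \left(-4\right) = \frac{5}{3} - \frac{4}{3} = \frac{1}{3} \approx 0.33333$)
$u{\left(q,r \right)} = \frac{32 q}{3}$ ($u{\left(q,r \right)} = 8 \left(q + q \frac{1}{3}\right) = 8 \left(q + \frac{q}{3}\right) = 8 \frac{4 q}{3} = \frac{32 q}{3}$)
$M{\left(U \right)} = \frac{3}{35 U}$ ($M{\left(U \right)} = \frac{1}{U + \frac{32 U}{3}} = \frac{1}{\frac{35}{3} U} = \frac{3}{35 U}$)
$\frac{M{\left(35 \right)}}{-12 - -102} + \frac{3130}{4006} = \frac{\frac{3}{35} \cdot \frac{1}{35}}{-12 - -102} + \frac{3130}{4006} = \frac{\frac{3}{35} \cdot \frac{1}{35}}{-12 + 102} + 3130 \cdot \frac{1}{4006} = \frac{3}{1225 \cdot 90} + \frac{1565}{2003} = \frac{3}{1225} \cdot \frac{1}{90} + \frac{1565}{2003} = \frac{1}{36750} + \frac{1565}{2003} = \frac{57515753}{73610250}$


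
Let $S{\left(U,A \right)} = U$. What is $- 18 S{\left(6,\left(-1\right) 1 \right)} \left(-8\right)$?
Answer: $864$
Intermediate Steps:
$- 18 S{\left(6,\left(-1\right) 1 \right)} \left(-8\right) = \left(-18\right) 6 \left(-8\right) = \left(-108\right) \left(-8\right) = 864$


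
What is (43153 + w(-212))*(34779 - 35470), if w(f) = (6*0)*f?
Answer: -29818723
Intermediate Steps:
w(f) = 0 (w(f) = 0*f = 0)
(43153 + w(-212))*(34779 - 35470) = (43153 + 0)*(34779 - 35470) = 43153*(-691) = -29818723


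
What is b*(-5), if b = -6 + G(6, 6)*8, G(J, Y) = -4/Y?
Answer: 170/3 ≈ 56.667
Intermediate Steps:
b = -34/3 (b = -6 - 4/6*8 = -6 - 4*⅙*8 = -6 - ⅔*8 = -6 - 16/3 = -34/3 ≈ -11.333)
b*(-5) = -34/3*(-5) = 170/3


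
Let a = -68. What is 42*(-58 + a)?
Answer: -5292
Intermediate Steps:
42*(-58 + a) = 42*(-58 - 68) = 42*(-126) = -5292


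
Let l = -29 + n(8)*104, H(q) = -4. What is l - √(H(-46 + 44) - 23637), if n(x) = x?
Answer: 803 - I*√23641 ≈ 803.0 - 153.76*I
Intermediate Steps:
l = 803 (l = -29 + 8*104 = -29 + 832 = 803)
l - √(H(-46 + 44) - 23637) = 803 - √(-4 - 23637) = 803 - √(-23641) = 803 - I*√23641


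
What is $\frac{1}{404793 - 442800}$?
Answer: $- \frac{1}{38007} \approx -2.6311 \cdot 10^{-5}$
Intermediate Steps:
$\frac{1}{404793 - 442800} = \frac{1}{-38007} = - \frac{1}{38007}$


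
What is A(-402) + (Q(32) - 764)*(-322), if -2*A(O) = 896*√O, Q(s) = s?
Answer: 235704 - 448*I*√402 ≈ 2.357e+5 - 8982.4*I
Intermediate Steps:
A(O) = -448*√O
A(-402) + (Q(32) - 764)*(-322) = -448*I*√402 + (32 - 764)*(-322) = -448*I*√402 - 732*(-322) = -448*I*√402 + 235704 = 235704 - 448*I*√402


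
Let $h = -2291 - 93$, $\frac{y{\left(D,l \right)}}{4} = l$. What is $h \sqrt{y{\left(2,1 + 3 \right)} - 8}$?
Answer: $- 4768 \sqrt{2} \approx -6743.0$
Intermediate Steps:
$y{\left(D,l \right)} = 4 l$
$h = -2384$
$h \sqrt{y{\left(2,1 + 3 \right)} - 8} = - 2384 \sqrt{4 \left(1 + 3\right) - 8} = - 2384 \sqrt{4 \cdot 4 - 8} = - 2384 \sqrt{16 - 8} = - 2384 \sqrt{8} = - 2384 \cdot 2 \sqrt{2} = - 4768 \sqrt{2}$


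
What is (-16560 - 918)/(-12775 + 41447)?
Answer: -8739/14336 ≈ -0.60958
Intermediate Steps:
(-16560 - 918)/(-12775 + 41447) = -17478/28672 = -17478*1/28672 = -8739/14336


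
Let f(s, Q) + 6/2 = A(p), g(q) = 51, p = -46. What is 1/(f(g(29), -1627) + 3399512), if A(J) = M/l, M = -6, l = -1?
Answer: 1/3399515 ≈ 2.9416e-7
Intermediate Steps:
A(J) = 6 (A(J) = -6/(-1) = -6*(-1) = 6)
f(s, Q) = 3 (f(s, Q) = -3 + 6 = 3)
1/(f(g(29), -1627) + 3399512) = 1/(3 + 3399512) = 1/3399515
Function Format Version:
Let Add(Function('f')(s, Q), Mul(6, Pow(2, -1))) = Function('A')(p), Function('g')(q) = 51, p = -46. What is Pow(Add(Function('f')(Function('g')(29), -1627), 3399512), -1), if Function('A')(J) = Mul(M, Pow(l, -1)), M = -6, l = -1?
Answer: Rational(1, 3399515) ≈ 2.9416e-7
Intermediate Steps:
Function('A')(J) = 6 (Function('A')(J) = Mul(-6, Pow(-1, -1)) = Mul(-6, -1) = 6)
Function('f')(s, Q) = 3 (Function('f')(s, Q) = Add(-3, 6) = 3)
Pow(Add(Function('f')(Function('g')(29), -1627), 3399512), -1) = Pow(Add(3, 3399512), -1) = Pow(3399515, -1) = Rational(1, 3399515)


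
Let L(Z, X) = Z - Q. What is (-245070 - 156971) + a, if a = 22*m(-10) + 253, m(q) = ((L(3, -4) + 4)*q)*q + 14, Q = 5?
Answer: -397080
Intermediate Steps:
L(Z, X) = -5 + Z (L(Z, X) = Z - 1*5 = Z - 5 = -5 + Z)
m(q) = 14 + 2*q**2 (m(q) = (((-5 + 3) + 4)*q)*q + 14 = ((-2 + 4)*q)*q + 14 = (2*q)*q + 14 = 2*q**2 + 14 = 14 + 2*q**2)
a = 4961 (a = 22*(14 + 2*(-10)**2) + 253 = 22*(14 + 2*100) + 253 = 22*(14 + 200) + 253 = 22*214 + 253 = 4708 + 253 = 4961)
(-245070 - 156971) + a = (-245070 - 156971) + 4961 = -402041 + 4961 = -397080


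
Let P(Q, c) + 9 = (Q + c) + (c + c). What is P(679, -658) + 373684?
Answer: 372380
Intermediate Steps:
P(Q, c) = -9 + Q + 3*c (P(Q, c) = -9 + ((Q + c) + (c + c)) = -9 + ((Q + c) + 2*c) = -9 + (Q + 3*c) = -9 + Q + 3*c)
P(679, -658) + 373684 = (-9 + 679 + 3*(-658)) + 373684 = (-9 + 679 - 1974) + 373684 = -1304 + 373684 = 372380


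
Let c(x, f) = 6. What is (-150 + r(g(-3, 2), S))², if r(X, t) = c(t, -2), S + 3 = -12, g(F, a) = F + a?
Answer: 20736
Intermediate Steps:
S = -15 (S = -3 - 12 = -15)
r(X, t) = 6
(-150 + r(g(-3, 2), S))² = (-150 + 6)² = (-144)² = 20736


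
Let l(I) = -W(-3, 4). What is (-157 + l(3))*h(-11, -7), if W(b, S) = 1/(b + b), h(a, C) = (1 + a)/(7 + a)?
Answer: -4705/12 ≈ -392.08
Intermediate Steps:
h(a, C) = (1 + a)/(7 + a)
W(b, S) = 1/(2*b)
l(I) = ⅙ (l(I) = -1/(2*(-3)) = -(-1)/(2*3) = -1*(-⅙) = ⅙)
(-157 + l(3))*h(-11, -7) = (-157 + ⅙)*((1 - 11)/(7 - 11)) = -941*(-10)/(6*(-4)) = -(-941)*(-10)/24 = -941/6*5/2 = -4705/12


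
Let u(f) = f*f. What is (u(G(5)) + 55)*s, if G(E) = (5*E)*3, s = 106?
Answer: 602080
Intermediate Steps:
G(E) = 15*E
u(f) = f²
(u(G(5)) + 55)*s = ((15*5)² + 55)*106 = (75² + 55)*106 = (5625 + 55)*106 = 5680*106 = 602080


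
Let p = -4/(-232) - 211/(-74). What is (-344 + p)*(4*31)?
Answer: -45388216/1073 ≈ -42300.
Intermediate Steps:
p = 3078/1073 (p = -4*(-1/232) - 211*(-1/74) = 1/58 + 211/74 = 3078/1073 ≈ 2.8686)
(-344 + p)*(4*31) = (-344 + 3078/1073)*(4*31) = -366034/1073*124 = -45388216/1073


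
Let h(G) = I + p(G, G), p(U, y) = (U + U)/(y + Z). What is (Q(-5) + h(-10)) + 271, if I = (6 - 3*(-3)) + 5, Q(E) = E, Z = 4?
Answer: 868/3 ≈ 289.33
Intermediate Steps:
p(U, y) = 2*U/(4 + y) (p(U, y) = (U + U)/(y + 4) = (2*U)/(4 + y) = 2*U/(4 + y))
I = 20 (I = (6 + 9) + 5 = 15 + 5 = 20)
h(G) = 20 + 2*G/(4 + G)
(Q(-5) + h(-10)) + 271 = (-5 + 2*(40 + 11*(-10))/(4 - 10)) + 271 = (-5 + 2*(40 - 110)/(-6)) + 271 = (-5 + 2*(-1/6)*(-70)) + 271 = (-5 + 70/3) + 271 = 55/3 + 271 = 868/3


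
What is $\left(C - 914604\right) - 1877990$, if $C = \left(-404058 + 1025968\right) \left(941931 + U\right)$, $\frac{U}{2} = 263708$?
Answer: $913798800176$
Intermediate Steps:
$U = 527416$ ($U = 2 \cdot 263708 = 527416$)
$C = 913801592770$ ($C = \left(-404058 + 1025968\right) \left(941931 + 527416\right) = 621910 \cdot 1469347 = 913801592770$)
$\left(C - 914604\right) - 1877990 = \left(913801592770 - 914604\right) - 1877990 = 913800678166 - 1877990 = 913798800176$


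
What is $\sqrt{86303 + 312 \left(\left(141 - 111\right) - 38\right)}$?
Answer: $\sqrt{83807} \approx 289.49$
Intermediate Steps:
$\sqrt{86303 + 312 \left(\left(141 - 111\right) - 38\right)} = \sqrt{86303 + 312 \left(30 - 38\right)} = \sqrt{86303 + 312 \left(-8\right)} = \sqrt{86303 - 2496} = \sqrt{83807}$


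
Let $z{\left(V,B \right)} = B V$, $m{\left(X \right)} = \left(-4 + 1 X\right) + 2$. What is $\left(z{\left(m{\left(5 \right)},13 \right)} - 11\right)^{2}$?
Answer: $784$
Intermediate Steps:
$m{\left(X \right)} = -2 + X$ ($m{\left(X \right)} = \left(-4 + X\right) + 2 = -2 + X$)
$\left(z{\left(m{\left(5 \right)},13 \right)} - 11\right)^{2} = \left(13 \left(-2 + 5\right) - 11\right)^{2} = \left(13 \cdot 3 - 11\right)^{2} = \left(39 - 11\right)^{2} = 28^{2} = 784$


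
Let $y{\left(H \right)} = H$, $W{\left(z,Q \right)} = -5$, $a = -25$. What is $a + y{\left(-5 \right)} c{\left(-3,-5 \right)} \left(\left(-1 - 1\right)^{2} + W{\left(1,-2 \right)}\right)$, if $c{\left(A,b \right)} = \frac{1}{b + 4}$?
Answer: $-30$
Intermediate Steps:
$c{\left(A,b \right)} = \frac{1}{4 + b}$
$a + y{\left(-5 \right)} c{\left(-3,-5 \right)} \left(\left(-1 - 1\right)^{2} + W{\left(1,-2 \right)}\right) = -25 - 5 \frac{\left(-1 - 1\right)^{2} - 5}{4 - 5} = -25 - 5 \frac{\left(-2\right)^{2} - 5}{-1} = -25 - 5 \left(- (4 - 5)\right) = -25 - 5 \left(\left(-1\right) \left(-1\right)\right) = -25 - 5 = -30$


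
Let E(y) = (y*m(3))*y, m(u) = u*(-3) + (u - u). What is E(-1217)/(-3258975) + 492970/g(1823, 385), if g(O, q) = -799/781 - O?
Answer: -205957905903098/773768657325 ≈ -266.17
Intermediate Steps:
m(u) = -3*u (m(u) = -3*u + 0 = -3*u)
g(O, q) = -799/781 - O (g(O, q) = -799*1/781 - O = -799/781 - O)
E(y) = -9*y² (E(y) = (y*(-3*3))*y = (y*(-9))*y = (-9*y)*y = -9*y²)
E(-1217)/(-3258975) + 492970/g(1823, 385) = -9*(-1217)²/(-3258975) + 492970/(-799/781 - 1*1823) = -9*1481089*(-1/3258975) + 492970/(-799/781 - 1823) = -13329801*(-1/3258975) + 492970/(-1424562/781) = 4443267/1086325 + 492970*(-781/1424562) = 4443267/1086325 - 192504785/712281 = -205957905903098/773768657325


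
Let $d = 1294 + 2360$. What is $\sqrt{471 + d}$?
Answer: $5 \sqrt{165} \approx 64.226$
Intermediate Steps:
$d = 3654$
$\sqrt{471 + d} = \sqrt{471 + 3654} = \sqrt{4125} = 5 \sqrt{165}$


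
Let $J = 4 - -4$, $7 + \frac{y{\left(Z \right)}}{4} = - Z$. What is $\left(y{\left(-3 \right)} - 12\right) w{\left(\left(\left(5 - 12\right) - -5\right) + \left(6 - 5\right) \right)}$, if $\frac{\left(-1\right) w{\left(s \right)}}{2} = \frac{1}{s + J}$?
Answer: $8$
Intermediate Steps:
$y{\left(Z \right)} = -28 - 4 Z$ ($y{\left(Z \right)} = -28 + 4 \left(- Z\right) = -28 - 4 Z$)
$J = 8$ ($J = 4 + 4 = 8$)
$w{\left(s \right)} = - \frac{2}{8 + s}$ ($w{\left(s \right)} = - \frac{2}{s + 8} = - \frac{2}{8 + s}$)
$\left(y{\left(-3 \right)} - 12\right) w{\left(\left(\left(5 - 12\right) - -5\right) + \left(6 - 5\right) \right)} = \left(\left(-28 - -12\right) - 12\right) \left(- \frac{2}{8 + \left(\left(\left(5 - 12\right) - -5\right) + \left(6 - 5\right)\right)}\right) = \left(\left(-28 + 12\right) - 12\right) \left(- \frac{2}{8 + \left(\left(\left(5 - 12\right) + 5\right) + 1\right)}\right) = \left(-16 - 12\right) \left(- \frac{2}{8 + \left(\left(-7 + 5\right) + 1\right)}\right) = - 28 \left(- \frac{2}{8 + \left(-2 + 1\right)}\right) = - 28 \left(- \frac{2}{8 - 1}\right) = - 28 \left(- \frac{2}{7}\right) = - 28 \left(\left(-2\right) \frac{1}{7}\right) = \left(-28\right) \left(- \frac{2}{7}\right) = 8$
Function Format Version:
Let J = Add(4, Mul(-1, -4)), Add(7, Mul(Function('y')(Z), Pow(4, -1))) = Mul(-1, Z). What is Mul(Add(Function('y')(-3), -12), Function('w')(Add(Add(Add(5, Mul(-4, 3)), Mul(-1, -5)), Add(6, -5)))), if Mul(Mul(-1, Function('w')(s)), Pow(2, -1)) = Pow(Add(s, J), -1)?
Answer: 8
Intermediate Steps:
Function('y')(Z) = Add(-28, Mul(-4, Z)) (Function('y')(Z) = Add(-28, Mul(4, Mul(-1, Z))) = Add(-28, Mul(-4, Z)))
J = 8 (J = Add(4, 4) = 8)
Function('w')(s) = Mul(-2, Pow(Add(8, s), -1)) (Function('w')(s) = Mul(-2, Pow(Add(s, 8), -1)) = Mul(-2, Pow(Add(8, s), -1)))
Mul(Add(Function('y')(-3), -12), Function('w')(Add(Add(Add(5, Mul(-4, 3)), Mul(-1, -5)), Add(6, -5)))) = Mul(Add(Add(-28, Mul(-4, -3)), -12), Mul(-2, Pow(Add(8, Add(Add(Add(5, Mul(-4, 3)), Mul(-1, -5)), Add(6, -5))), -1))) = Mul(Add(Add(-28, 12), -12), Mul(-2, Pow(Add(8, Add(Add(Add(5, -12), 5), 1)), -1))) = Mul(Add(-16, -12), Mul(-2, Pow(Add(8, Add(Add(-7, 5), 1)), -1))) = Mul(-28, Mul(-2, Pow(Add(8, Add(-2, 1)), -1))) = Mul(-28, Mul(-2, Pow(Add(8, -1), -1))) = Mul(-28, Mul(-2, Pow(7, -1))) = Mul(-28, Mul(-2, Rational(1, 7))) = Mul(-28, Rational(-2, 7)) = 8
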